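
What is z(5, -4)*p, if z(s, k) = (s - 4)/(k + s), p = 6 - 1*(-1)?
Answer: 7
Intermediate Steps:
p = 7 (p = 6 + 1 = 7)
z(s, k) = (-4 + s)/(k + s)
z(5, -4)*p = ((-4 + 5)/(-4 + 5))*7 = (1/1)*7 = (1*1)*7 = 1*7 = 7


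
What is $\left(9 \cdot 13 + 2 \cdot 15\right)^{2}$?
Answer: $21609$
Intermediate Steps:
$\left(9 \cdot 13 + 2 \cdot 15\right)^{2} = \left(117 + 30\right)^{2} = 147^{2} = 21609$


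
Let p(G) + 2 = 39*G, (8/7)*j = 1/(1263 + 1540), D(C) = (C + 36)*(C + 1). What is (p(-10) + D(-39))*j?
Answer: -973/11212 ≈ -0.086782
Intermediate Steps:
D(C) = (1 + C)*(36 + C) (D(C) = (36 + C)*(1 + C) = (1 + C)*(36 + C))
j = 7/22424 (j = 7/(8*(1263 + 1540)) = (7/8)/2803 = (7/8)*(1/2803) = 7/22424 ≈ 0.00031217)
p(G) = -2 + 39*G
(p(-10) + D(-39))*j = ((-2 + 39*(-10)) + (36 + (-39)² + 37*(-39)))*(7/22424) = ((-2 - 390) + (36 + 1521 - 1443))*(7/22424) = (-392 + 114)*(7/22424) = -278*7/22424 = -973/11212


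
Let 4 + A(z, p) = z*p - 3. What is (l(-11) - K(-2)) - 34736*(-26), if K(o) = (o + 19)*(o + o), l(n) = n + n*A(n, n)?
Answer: 901939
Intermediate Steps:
A(z, p) = -7 + p*z (A(z, p) = -4 + (z*p - 3) = -4 + (p*z - 3) = -4 + (-3 + p*z) = -7 + p*z)
l(n) = n + n*(-7 + n²) (l(n) = n + n*(-7 + n*n) = n + n*(-7 + n²))
K(o) = 2*o*(19 + o) (K(o) = (19 + o)*(2*o) = 2*o*(19 + o))
(l(-11) - K(-2)) - 34736*(-26) = (-11*(-6 + (-11)²) - 2*(-2)*(19 - 2)) - 34736*(-26) = (-11*(-6 + 121) - 2*(-2)*17) - 1336*(-676) = (-11*115 - 1*(-68)) + 903136 = (-1265 + 68) + 903136 = -1197 + 903136 = 901939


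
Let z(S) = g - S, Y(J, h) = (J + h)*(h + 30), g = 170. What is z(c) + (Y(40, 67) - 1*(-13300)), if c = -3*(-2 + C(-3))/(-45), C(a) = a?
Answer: 71548/3 ≈ 23849.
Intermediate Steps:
Y(J, h) = (30 + h)*(J + h) (Y(J, h) = (J + h)*(30 + h) = (30 + h)*(J + h))
c = -⅓ (c = -3*(-2 - 3)/(-45) = -3*(-5)*(-1/45) = 15*(-1/45) = -⅓ ≈ -0.33333)
z(S) = 170 - S
z(c) + (Y(40, 67) - 1*(-13300)) = (170 - 1*(-⅓)) + ((67² + 30*40 + 30*67 + 40*67) - 1*(-13300)) = (170 + ⅓) + ((4489 + 1200 + 2010 + 2680) + 13300) = 511/3 + (10379 + 13300) = 511/3 + 23679 = 71548/3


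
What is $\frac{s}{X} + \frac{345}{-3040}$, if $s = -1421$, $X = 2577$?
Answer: $- \frac{1041781}{1566816} \approx -0.6649$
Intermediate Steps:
$\frac{s}{X} + \frac{345}{-3040} = - \frac{1421}{2577} + \frac{345}{-3040} = \left(-1421\right) \frac{1}{2577} + 345 \left(- \frac{1}{3040}\right) = - \frac{1421}{2577} - \frac{69}{608} = - \frac{1041781}{1566816}$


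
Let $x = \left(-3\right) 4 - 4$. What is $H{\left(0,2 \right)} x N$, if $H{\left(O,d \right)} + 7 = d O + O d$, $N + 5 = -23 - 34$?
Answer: $-6944$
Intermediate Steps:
$x = -16$ ($x = -12 - 4 = -16$)
$N = -62$ ($N = -5 - 57 = -62$)
$H{\left(O,d \right)} = -7 + 2 O d$ ($H{\left(O,d \right)} = -7 + \left(d O + O d\right) = -7 + \left(O d + O d\right) = -7 + 2 O d$)
$H{\left(0,2 \right)} x N = \left(-7 + 2 \cdot 0 \cdot 2\right) \left(-16\right) \left(-62\right) = \left(-7 + 0\right) \left(-16\right) \left(-62\right) = \left(-7\right) \left(-16\right) \left(-62\right) = 112 \left(-62\right) = -6944$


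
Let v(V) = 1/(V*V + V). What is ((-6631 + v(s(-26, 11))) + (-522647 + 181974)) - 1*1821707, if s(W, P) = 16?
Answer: -589970991/272 ≈ -2.1690e+6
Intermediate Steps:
v(V) = 1/(V + V**2) (v(V) = 1/(V**2 + V) = 1/(V + V**2))
((-6631 + v(s(-26, 11))) + (-522647 + 181974)) - 1*1821707 = ((-6631 + 1/(16*(1 + 16))) + (-522647 + 181974)) - 1*1821707 = ((-6631 + (1/16)/17) - 340673) - 1821707 = ((-6631 + (1/16)*(1/17)) - 340673) - 1821707 = ((-6631 + 1/272) - 340673) - 1821707 = (-1803631/272 - 340673) - 1821707 = -94466687/272 - 1821707 = -589970991/272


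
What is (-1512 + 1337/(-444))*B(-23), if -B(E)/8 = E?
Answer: -30942590/111 ≈ -2.7876e+5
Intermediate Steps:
B(E) = -8*E
(-1512 + 1337/(-444))*B(-23) = (-1512 + 1337/(-444))*(-8*(-23)) = (-1512 + 1337*(-1/444))*184 = (-1512 - 1337/444)*184 = -672665/444*184 = -30942590/111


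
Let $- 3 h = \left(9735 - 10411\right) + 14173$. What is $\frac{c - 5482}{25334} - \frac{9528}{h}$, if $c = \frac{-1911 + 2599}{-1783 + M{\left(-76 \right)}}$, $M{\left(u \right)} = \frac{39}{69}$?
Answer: $\frac{1110566765811}{584078549417} \approx 1.9014$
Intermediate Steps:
$M{\left(u \right)} = \frac{13}{23}$ ($M{\left(u \right)} = 39 \cdot \frac{1}{69} = \frac{13}{23}$)
$c = - \frac{3956}{10249}$ ($c = \frac{-1911 + 2599}{-1783 + \frac{13}{23}} = \frac{688}{- \frac{40996}{23}} = 688 \left(- \frac{23}{40996}\right) = - \frac{3956}{10249} \approx -0.38599$)
$h = -4499$ ($h = - \frac{\left(9735 - 10411\right) + 14173}{3} = - \frac{-676 + 14173}{3} = \left(- \frac{1}{3}\right) 13497 = -4499$)
$\frac{c - 5482}{25334} - \frac{9528}{h} = \frac{- \frac{3956}{10249} - 5482}{25334} - \frac{9528}{-4499} = \left(- \frac{3956}{10249} - 5482\right) \frac{1}{25334} - - \frac{9528}{4499} = \left(- \frac{56188974}{10249}\right) \frac{1}{25334} + \frac{9528}{4499} = - \frac{28094487}{129824083} + \frac{9528}{4499} = \frac{1110566765811}{584078549417}$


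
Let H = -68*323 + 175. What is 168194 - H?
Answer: 189983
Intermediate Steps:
H = -21789 (H = -21964 + 175 = -21789)
168194 - H = 168194 - 1*(-21789) = 168194 + 21789 = 189983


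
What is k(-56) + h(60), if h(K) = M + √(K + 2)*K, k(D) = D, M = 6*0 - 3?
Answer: -59 + 60*√62 ≈ 413.44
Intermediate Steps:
M = -3 (M = 0 - 3 = -3)
h(K) = -3 + K*√(2 + K) (h(K) = -3 + √(K + 2)*K = -3 + √(2 + K)*K = -3 + K*√(2 + K))
k(-56) + h(60) = -56 + (-3 + 60*√(2 + 60)) = -56 + (-3 + 60*√62) = -59 + 60*√62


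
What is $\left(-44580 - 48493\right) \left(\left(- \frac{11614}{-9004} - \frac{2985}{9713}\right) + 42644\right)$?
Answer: $- \frac{173560356332457345}{43727926} \approx -3.9691 \cdot 10^{9}$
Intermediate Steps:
$\left(-44580 - 48493\right) \left(\left(- \frac{11614}{-9004} - \frac{2985}{9713}\right) + 42644\right) = - 93073 \left(\left(\left(-11614\right) \left(- \frac{1}{9004}\right) - \frac{2985}{9713}\right) + 42644\right) = - 93073 \left(\left(\frac{5807}{4502} - \frac{2985}{9713}\right) + 42644\right) = - 93073 \left(\frac{42964921}{43727926} + 42644\right) = \left(-93073\right) \frac{1864776641265}{43727926} = - \frac{173560356332457345}{43727926}$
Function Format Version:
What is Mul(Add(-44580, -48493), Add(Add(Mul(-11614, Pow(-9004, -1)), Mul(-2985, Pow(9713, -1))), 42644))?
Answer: Rational(-173560356332457345, 43727926) ≈ -3.9691e+9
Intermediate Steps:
Mul(Add(-44580, -48493), Add(Add(Mul(-11614, Pow(-9004, -1)), Mul(-2985, Pow(9713, -1))), 42644)) = Mul(-93073, Add(Add(Mul(-11614, Rational(-1, 9004)), Mul(-2985, Rational(1, 9713))), 42644)) = Mul(-93073, Add(Add(Rational(5807, 4502), Rational(-2985, 9713)), 42644)) = Mul(-93073, Add(Rational(42964921, 43727926), 42644)) = Mul(-93073, Rational(1864776641265, 43727926)) = Rational(-173560356332457345, 43727926)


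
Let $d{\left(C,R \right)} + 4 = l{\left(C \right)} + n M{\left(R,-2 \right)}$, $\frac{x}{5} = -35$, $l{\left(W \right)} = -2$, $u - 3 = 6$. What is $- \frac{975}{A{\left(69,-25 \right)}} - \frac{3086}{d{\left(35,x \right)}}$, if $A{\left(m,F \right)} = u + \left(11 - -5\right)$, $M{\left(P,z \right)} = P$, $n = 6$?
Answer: $- \frac{19049}{528} \approx -36.078$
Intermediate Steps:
$u = 9$ ($u = 3 + 6 = 9$)
$x = -175$ ($x = 5 \left(-35\right) = -175$)
$A{\left(m,F \right)} = 25$ ($A{\left(m,F \right)} = 9 + \left(11 - -5\right) = 9 + \left(11 + 5\right) = 9 + 16 = 25$)
$d{\left(C,R \right)} = -6 + 6 R$ ($d{\left(C,R \right)} = -4 + \left(-2 + 6 R\right) = -6 + 6 R$)
$- \frac{975}{A{\left(69,-25 \right)}} - \frac{3086}{d{\left(35,x \right)}} = - \frac{975}{25} - \frac{3086}{-6 + 6 \left(-175\right)} = \left(-975\right) \frac{1}{25} - \frac{3086}{-6 - 1050} = -39 - \frac{3086}{-1056} = -39 - - \frac{1543}{528} = -39 + \frac{1543}{528} = - \frac{19049}{528}$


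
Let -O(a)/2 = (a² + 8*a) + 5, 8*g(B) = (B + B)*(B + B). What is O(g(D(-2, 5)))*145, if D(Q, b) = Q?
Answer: -7250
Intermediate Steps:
g(B) = B²/2 (g(B) = ((B + B)*(B + B))/8 = ((2*B)*(2*B))/8 = (4*B²)/8 = B²/2)
O(a) = -10 - 16*a - 2*a² (O(a) = -2*((a² + 8*a) + 5) = -2*(5 + a² + 8*a) = -10 - 16*a - 2*a²)
O(g(D(-2, 5)))*145 = (-10 - 8*(-2)² - 2*((½)*(-2)²)²)*145 = (-10 - 8*4 - 2*((½)*4)²)*145 = (-10 - 16*2 - 2*2²)*145 = (-10 - 32 - 2*4)*145 = (-10 - 32 - 8)*145 = -50*145 = -7250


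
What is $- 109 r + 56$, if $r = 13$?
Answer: $-1361$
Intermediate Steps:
$- 109 r + 56 = \left(-109\right) 13 + 56 = -1417 + 56 = -1361$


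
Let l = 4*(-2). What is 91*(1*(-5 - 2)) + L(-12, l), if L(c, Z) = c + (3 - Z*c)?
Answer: -742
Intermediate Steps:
l = -8
L(c, Z) = 3 + c - Z*c (L(c, Z) = c + (3 - Z*c) = 3 + c - Z*c)
91*(1*(-5 - 2)) + L(-12, l) = 91*(1*(-5 - 2)) + (3 - 12 - 1*(-8)*(-12)) = 91*(1*(-7)) + (3 - 12 - 96) = 91*(-7) - 105 = -637 - 105 = -742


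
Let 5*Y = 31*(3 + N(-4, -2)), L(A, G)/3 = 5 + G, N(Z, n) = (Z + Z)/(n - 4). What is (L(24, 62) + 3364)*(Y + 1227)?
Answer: 13410104/3 ≈ 4.4700e+6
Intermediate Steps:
N(Z, n) = 2*Z/(-4 + n) (N(Z, n) = (2*Z)/(-4 + n) = 2*Z/(-4 + n))
L(A, G) = 15 + 3*G (L(A, G) = 3*(5 + G) = 15 + 3*G)
Y = 403/15 (Y = (31*(3 + 2*(-4)/(-4 - 2)))/5 = (31*(3 + 2*(-4)/(-6)))/5 = (31*(3 + 2*(-4)*(-1/6)))/5 = (31*(3 + 4/3))/5 = (31*(13/3))/5 = (1/5)*(403/3) = 403/15 ≈ 26.867)
(L(24, 62) + 3364)*(Y + 1227) = ((15 + 3*62) + 3364)*(403/15 + 1227) = ((15 + 186) + 3364)*(18808/15) = (201 + 3364)*(18808/15) = 3565*(18808/15) = 13410104/3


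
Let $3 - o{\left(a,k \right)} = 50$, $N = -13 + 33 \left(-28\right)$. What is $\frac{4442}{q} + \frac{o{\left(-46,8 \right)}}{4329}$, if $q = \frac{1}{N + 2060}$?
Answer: $\frac{21594636367}{4329} \approx 4.9884 \cdot 10^{6}$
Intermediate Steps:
$N = -937$ ($N = -13 - 924 = -937$)
$q = \frac{1}{1123}$ ($q = \frac{1}{-937 + 2060} = \frac{1}{1123} \approx 0.00089047$)
$o{\left(a,k \right)} = -47$ ($o{\left(a,k \right)} = 3 - 50 = -47$)
$\frac{4442}{q} + \frac{o{\left(-46,8 \right)}}{4329} = 4442 \frac{1}{\frac{1}{1123}} - \frac{47}{4329} = 4442 \cdot 1123 - \frac{47}{4329} = 4988366 - \frac{47}{4329} = \frac{21594636367}{4329}$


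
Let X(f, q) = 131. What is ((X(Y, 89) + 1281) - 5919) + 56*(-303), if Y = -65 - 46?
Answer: -21475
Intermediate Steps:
Y = -111
((X(Y, 89) + 1281) - 5919) + 56*(-303) = ((131 + 1281) - 5919) + 56*(-303) = (1412 - 5919) - 16968 = -4507 - 16968 = -21475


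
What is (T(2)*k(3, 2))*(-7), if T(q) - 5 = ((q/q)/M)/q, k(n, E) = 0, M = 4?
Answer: 0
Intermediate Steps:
T(q) = 5 + 1/(4*q) (T(q) = 5 + ((q/q)/4)/q = 5 + (1*(¼))/q = 5 + 1/(4*q))
(T(2)*k(3, 2))*(-7) = ((5 + (¼)/2)*0)*(-7) = ((5 + (¼)*(½))*0)*(-7) = ((5 + ⅛)*0)*(-7) = ((41/8)*0)*(-7) = 0*(-7) = 0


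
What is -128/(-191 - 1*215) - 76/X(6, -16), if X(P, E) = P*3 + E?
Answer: -7650/203 ≈ -37.685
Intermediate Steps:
X(P, E) = E + 3*P (X(P, E) = 3*P + E = E + 3*P)
-128/(-191 - 1*215) - 76/X(6, -16) = -128/(-191 - 1*215) - 76/(-16 + 3*6) = -128/(-191 - 215) - 76/(-16 + 18) = -128/(-406) - 76/2 = -128*(-1/406) - 76*½ = 64/203 - 38 = -7650/203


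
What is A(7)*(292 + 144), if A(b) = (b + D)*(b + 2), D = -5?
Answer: 7848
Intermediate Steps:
A(b) = (-5 + b)*(2 + b) (A(b) = (b - 5)*(b + 2) = (-5 + b)*(2 + b))
A(7)*(292 + 144) = (-10 + 7**2 - 3*7)*(292 + 144) = (-10 + 49 - 21)*436 = 18*436 = 7848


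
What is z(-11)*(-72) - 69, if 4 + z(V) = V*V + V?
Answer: -7701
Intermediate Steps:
z(V) = -4 + V + V**2 (z(V) = -4 + (V*V + V) = -4 + (V**2 + V) = -4 + (V + V**2) = -4 + V + V**2)
z(-11)*(-72) - 69 = (-4 - 11 + (-11)**2)*(-72) - 69 = (-4 - 11 + 121)*(-72) - 69 = 106*(-72) - 69 = -7632 - 69 = -7701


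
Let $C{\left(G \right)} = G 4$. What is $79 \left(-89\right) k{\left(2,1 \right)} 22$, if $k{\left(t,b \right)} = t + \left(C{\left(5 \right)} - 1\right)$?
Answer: $-3248322$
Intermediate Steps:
$C{\left(G \right)} = 4 G$
$k{\left(t,b \right)} = 19 + t$ ($k{\left(t,b \right)} = t + \left(4 \cdot 5 - 1\right) = t + \left(20 - 1\right) = t + 19 = 19 + t$)
$79 \left(-89\right) k{\left(2,1 \right)} 22 = 79 \left(-89\right) \left(19 + 2\right) 22 = - 7031 \cdot 21 \cdot 22 = \left(-7031\right) 462 = -3248322$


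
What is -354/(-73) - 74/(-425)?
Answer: 155852/31025 ≈ 5.0234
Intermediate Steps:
-354/(-73) - 74/(-425) = -354*(-1/73) - 74*(-1/425) = 354/73 + 74/425 = 155852/31025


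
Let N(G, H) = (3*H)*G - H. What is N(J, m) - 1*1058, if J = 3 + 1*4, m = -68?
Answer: -2418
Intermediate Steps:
J = 7 (J = 3 + 4 = 7)
N(G, H) = -H + 3*G*H (N(G, H) = 3*G*H - H = -H + 3*G*H)
N(J, m) - 1*1058 = -68*(-1 + 3*7) - 1*1058 = -68*(-1 + 21) - 1058 = -68*20 - 1058 = -1360 - 1058 = -2418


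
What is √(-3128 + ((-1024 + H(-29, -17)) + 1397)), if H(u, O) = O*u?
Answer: I*√2262 ≈ 47.56*I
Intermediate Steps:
√(-3128 + ((-1024 + H(-29, -17)) + 1397)) = √(-3128 + ((-1024 - 17*(-29)) + 1397)) = √(-3128 + ((-1024 + 493) + 1397)) = √(-3128 + (-531 + 1397)) = √(-3128 + 866) = √(-2262) = I*√2262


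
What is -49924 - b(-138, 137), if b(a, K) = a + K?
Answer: -49923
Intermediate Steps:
b(a, K) = K + a
-49924 - b(-138, 137) = -49924 - (137 - 138) = -49924 - 1*(-1) = -49924 + 1 = -49923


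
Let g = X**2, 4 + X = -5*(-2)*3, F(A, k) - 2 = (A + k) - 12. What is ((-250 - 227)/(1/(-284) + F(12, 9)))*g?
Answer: -10175152/347 ≈ -29323.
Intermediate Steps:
F(A, k) = -10 + A + k (F(A, k) = 2 + ((A + k) - 12) = 2 + (-12 + A + k) = -10 + A + k)
X = 26 (X = -4 - 5*(-2)*3 = -4 + 10*3 = -4 + 30 = 26)
g = 676 (g = 26**2 = 676)
((-250 - 227)/(1/(-284) + F(12, 9)))*g = ((-250 - 227)/(1/(-284) + (-10 + 12 + 9)))*676 = -477/(-1/284 + 11)*676 = -477/3123/284*676 = -477*284/3123*676 = -15052/347*676 = -10175152/347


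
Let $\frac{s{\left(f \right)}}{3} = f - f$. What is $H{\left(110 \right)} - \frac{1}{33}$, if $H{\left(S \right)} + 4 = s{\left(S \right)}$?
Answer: $- \frac{133}{33} \approx -4.0303$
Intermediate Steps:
$s{\left(f \right)} = 0$ ($s{\left(f \right)} = 3 \left(f - f\right) = 3 \cdot 0 = 0$)
$H{\left(S \right)} = -4$ ($H{\left(S \right)} = -4 + 0 = -4$)
$H{\left(110 \right)} - \frac{1}{33} = -4 - \frac{1}{33} = - \frac{133}{33}$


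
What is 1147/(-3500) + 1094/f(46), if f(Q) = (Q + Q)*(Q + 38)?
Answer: -89911/483000 ≈ -0.18615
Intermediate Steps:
f(Q) = 2*Q*(38 + Q) (f(Q) = (2*Q)*(38 + Q) = 2*Q*(38 + Q))
1147/(-3500) + 1094/f(46) = 1147/(-3500) + 1094/((2*46*(38 + 46))) = 1147*(-1/3500) + 1094/((2*46*84)) = -1147/3500 + 1094/7728 = -1147/3500 + 1094*(1/7728) = -1147/3500 + 547/3864 = -89911/483000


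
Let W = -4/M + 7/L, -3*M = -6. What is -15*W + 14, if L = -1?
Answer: 149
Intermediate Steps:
M = 2 (M = -⅓*(-6) = 2)
W = -9 (W = -4/2 + 7/(-1) = -4*½ + 7*(-1) = -2 - 7 = -9)
-15*W + 14 = -15*(-9) + 14 = 135 + 14 = 149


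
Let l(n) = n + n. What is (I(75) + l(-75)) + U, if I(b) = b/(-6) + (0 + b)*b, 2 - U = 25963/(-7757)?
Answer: 84828179/15514 ≈ 5467.8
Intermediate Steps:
l(n) = 2*n
U = 41477/7757 (U = 2 - 25963/(-7757) = 2 - 25963*(-1)/7757 = 2 - 1*(-25963/7757) = 2 + 25963/7757 = 41477/7757 ≈ 5.3470)
I(b) = b² - b/6 (I(b) = b*(-⅙) + b*b = -b/6 + b² = b² - b/6)
(I(75) + l(-75)) + U = (75*(-⅙ + 75) + 2*(-75)) + 41477/7757 = (75*(449/6) - 150) + 41477/7757 = (11225/2 - 150) + 41477/7757 = 10925/2 + 41477/7757 = 84828179/15514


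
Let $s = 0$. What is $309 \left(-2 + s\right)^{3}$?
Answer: $-2472$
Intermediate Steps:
$309 \left(-2 + s\right)^{3} = 309 \left(-2 + 0\right)^{3} = 309 \left(-2\right)^{3} = 309 \left(-8\right) = -2472$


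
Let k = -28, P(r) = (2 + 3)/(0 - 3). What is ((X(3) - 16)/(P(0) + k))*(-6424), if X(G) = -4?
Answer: -385440/89 ≈ -4330.8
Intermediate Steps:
P(r) = -5/3 (P(r) = 5/(-3) = 5*(-1/3) = -5/3)
((X(3) - 16)/(P(0) + k))*(-6424) = ((-4 - 16)/(-5/3 - 28))*(-6424) = -20/(-89/3)*(-6424) = -20*(-3/89)*(-6424) = (60/89)*(-6424) = -385440/89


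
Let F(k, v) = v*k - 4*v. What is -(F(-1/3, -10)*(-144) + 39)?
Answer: 6201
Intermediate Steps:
F(k, v) = -4*v + k*v (F(k, v) = k*v - 4*v = -4*v + k*v)
-(F(-1/3, -10)*(-144) + 39) = -(-10*(-4 - 1/3)*(-144) + 39) = -(-10*(-4 - 1*⅓)*(-144) + 39) = -(-10*(-4 - ⅓)*(-144) + 39) = -(-10*(-13/3)*(-144) + 39) = -((130/3)*(-144) + 39) = -(-6240 + 39) = -1*(-6201) = 6201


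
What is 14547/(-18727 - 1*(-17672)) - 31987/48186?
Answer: -734708027/50836230 ≈ -14.452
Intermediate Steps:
14547/(-18727 - 1*(-17672)) - 31987/48186 = 14547/(-18727 + 17672) - 31987*1/48186 = 14547/(-1055) - 31987/48186 = 14547*(-1/1055) - 31987/48186 = -14547/1055 - 31987/48186 = -734708027/50836230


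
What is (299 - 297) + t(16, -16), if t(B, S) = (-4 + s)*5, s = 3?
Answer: -3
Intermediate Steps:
t(B, S) = -5 (t(B, S) = (-4 + 3)*5 = -1*5 = -5)
(299 - 297) + t(16, -16) = (299 - 297) - 5 = 2 - 5 = -3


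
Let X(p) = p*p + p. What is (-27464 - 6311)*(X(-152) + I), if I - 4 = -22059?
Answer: -30296175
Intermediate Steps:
X(p) = p + p**2 (X(p) = p**2 + p = p + p**2)
I = -22055 (I = 4 - 22059 = -22055)
(-27464 - 6311)*(X(-152) + I) = (-27464 - 6311)*(-152*(1 - 152) - 22055) = -33775*(-152*(-151) - 22055) = -33775*(22952 - 22055) = -33775*897 = -30296175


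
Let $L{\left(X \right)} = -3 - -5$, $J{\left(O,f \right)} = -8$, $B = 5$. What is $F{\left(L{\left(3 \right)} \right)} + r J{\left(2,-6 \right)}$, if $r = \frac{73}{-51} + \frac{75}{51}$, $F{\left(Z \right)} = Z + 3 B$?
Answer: $\frac{851}{51} \approx 16.686$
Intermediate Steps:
$L{\left(X \right)} = 2$ ($L{\left(X \right)} = -3 + 5 = 2$)
$F{\left(Z \right)} = 15 + Z$ ($F{\left(Z \right)} = Z + 3 \cdot 5 = Z + 15 = 15 + Z$)
$r = \frac{2}{51}$ ($r = 73 \left(- \frac{1}{51}\right) + 75 \cdot \frac{1}{51} = - \frac{73}{51} + \frac{25}{17} = \frac{2}{51} \approx 0.039216$)
$F{\left(L{\left(3 \right)} \right)} + r J{\left(2,-6 \right)} = \left(15 + 2\right) + \frac{2}{51} \left(-8\right) = 17 - \frac{16}{51} = \frac{851}{51}$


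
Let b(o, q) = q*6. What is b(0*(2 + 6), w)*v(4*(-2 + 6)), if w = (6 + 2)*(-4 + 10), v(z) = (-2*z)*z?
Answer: -147456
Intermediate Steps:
v(z) = -2*z²
w = 48 (w = 8*6 = 48)
b(o, q) = 6*q
b(0*(2 + 6), w)*v(4*(-2 + 6)) = (6*48)*(-2*16*(-2 + 6)²) = 288*(-2*(4*4)²) = 288*(-2*16²) = 288*(-2*256) = 288*(-512) = -147456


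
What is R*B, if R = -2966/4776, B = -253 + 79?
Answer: 43007/398 ≈ 108.06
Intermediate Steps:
B = -174
R = -1483/2388 (R = -2966*1/4776 = -1483/2388 ≈ -0.62102)
R*B = -1483/2388*(-174) = 43007/398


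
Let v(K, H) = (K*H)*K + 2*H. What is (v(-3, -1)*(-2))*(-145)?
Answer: -3190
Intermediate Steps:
v(K, H) = 2*H + H*K**2 (v(K, H) = (H*K)*K + 2*H = H*K**2 + 2*H = 2*H + H*K**2)
(v(-3, -1)*(-2))*(-145) = (-(2 + (-3)**2)*(-2))*(-145) = (-(2 + 9)*(-2))*(-145) = (-1*11*(-2))*(-145) = -11*(-2)*(-145) = 22*(-145) = -3190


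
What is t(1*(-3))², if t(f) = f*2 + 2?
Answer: 16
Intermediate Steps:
t(f) = 2 + 2*f (t(f) = 2*f + 2 = 2 + 2*f)
t(1*(-3))² = (2 + 2*(1*(-3)))² = (2 + 2*(-3))² = (2 - 6)² = (-4)² = 16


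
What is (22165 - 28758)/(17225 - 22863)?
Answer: 6593/5638 ≈ 1.1694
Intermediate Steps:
(22165 - 28758)/(17225 - 22863) = -6593/(-5638) = -6593*(-1/5638) = 6593/5638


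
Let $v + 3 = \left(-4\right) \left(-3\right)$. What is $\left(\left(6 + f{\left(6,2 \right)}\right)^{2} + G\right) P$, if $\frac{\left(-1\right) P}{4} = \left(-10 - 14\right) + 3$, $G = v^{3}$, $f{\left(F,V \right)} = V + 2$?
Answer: $69636$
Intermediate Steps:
$f{\left(F,V \right)} = 2 + V$
$v = 9$ ($v = -3 - -12 = -3 + 12 = 9$)
$G = 729$ ($G = 9^{3} = 729$)
$P = 84$ ($P = - 4 \left(\left(-10 - 14\right) + 3\right) = - 4 \left(-24 + 3\right) = \left(-4\right) \left(-21\right) = 84$)
$\left(\left(6 + f{\left(6,2 \right)}\right)^{2} + G\right) P = \left(\left(6 + \left(2 + 2\right)\right)^{2} + 729\right) 84 = \left(\left(6 + 4\right)^{2} + 729\right) 84 = \left(10^{2} + 729\right) 84 = \left(100 + 729\right) 84 = 829 \cdot 84 = 69636$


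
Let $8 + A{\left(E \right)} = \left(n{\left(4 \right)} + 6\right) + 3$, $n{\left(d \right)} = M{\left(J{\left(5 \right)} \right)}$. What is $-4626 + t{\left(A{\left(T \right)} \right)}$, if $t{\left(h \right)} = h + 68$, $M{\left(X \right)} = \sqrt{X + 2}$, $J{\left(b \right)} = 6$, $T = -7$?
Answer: $-4557 + 2 \sqrt{2} \approx -4554.2$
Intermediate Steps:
$M{\left(X \right)} = \sqrt{2 + X}$
$n{\left(d \right)} = 2 \sqrt{2}$ ($n{\left(d \right)} = \sqrt{2 + 6} = \sqrt{8} = 2 \sqrt{2}$)
$A{\left(E \right)} = 1 + 2 \sqrt{2}$ ($A{\left(E \right)} = -8 + \left(\left(2 \sqrt{2} + 6\right) + 3\right) = -8 + \left(\left(6 + 2 \sqrt{2}\right) + 3\right) = -8 + \left(9 + 2 \sqrt{2}\right) = 1 + 2 \sqrt{2}$)
$t{\left(h \right)} = 68 + h$
$-4626 + t{\left(A{\left(T \right)} \right)} = -4626 + \left(68 + \left(1 + 2 \sqrt{2}\right)\right) = -4626 + \left(69 + 2 \sqrt{2}\right) = -4557 + 2 \sqrt{2}$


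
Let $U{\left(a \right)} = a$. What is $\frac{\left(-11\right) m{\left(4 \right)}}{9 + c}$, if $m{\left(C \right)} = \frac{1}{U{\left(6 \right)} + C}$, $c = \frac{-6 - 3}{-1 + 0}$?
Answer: $- \frac{11}{180} \approx -0.061111$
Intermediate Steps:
$c = 9$ ($c = - \frac{9}{-1} = \left(-9\right) \left(-1\right) = 9$)
$m{\left(C \right)} = \frac{1}{6 + C}$
$\frac{\left(-11\right) m{\left(4 \right)}}{9 + c} = \frac{\left(-11\right) \frac{1}{6 + 4}}{9 + 9} = \frac{\left(-11\right) \frac{1}{10}}{18} = \left(-11\right) \frac{1}{10} \cdot \frac{1}{18} = \left(- \frac{11}{10}\right) \frac{1}{18} = - \frac{11}{180}$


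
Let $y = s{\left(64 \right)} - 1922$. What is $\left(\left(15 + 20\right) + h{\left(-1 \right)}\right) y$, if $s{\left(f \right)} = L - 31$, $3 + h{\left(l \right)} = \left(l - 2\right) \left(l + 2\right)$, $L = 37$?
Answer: $-55564$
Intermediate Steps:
$h{\left(l \right)} = -3 + \left(-2 + l\right) \left(2 + l\right)$ ($h{\left(l \right)} = -3 + \left(l - 2\right) \left(l + 2\right) = -3 + \left(-2 + l\right) \left(2 + l\right)$)
$s{\left(f \right)} = 6$ ($s{\left(f \right)} = 37 - 31 = 6$)
$y = -1916$ ($y = 6 - 1922 = -1916$)
$\left(\left(15 + 20\right) + h{\left(-1 \right)}\right) y = \left(\left(15 + 20\right) - \left(7 - \left(-1\right)^{2}\right)\right) \left(-1916\right) = \left(35 + \left(-7 + 1\right)\right) \left(-1916\right) = \left(35 - 6\right) \left(-1916\right) = 29 \left(-1916\right) = -55564$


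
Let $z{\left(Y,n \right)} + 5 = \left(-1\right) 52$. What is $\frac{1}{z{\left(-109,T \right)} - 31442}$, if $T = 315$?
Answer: $- \frac{1}{31499} \approx -3.1747 \cdot 10^{-5}$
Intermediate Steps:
$z{\left(Y,n \right)} = -57$ ($z{\left(Y,n \right)} = -5 - 52 = -57$)
$\frac{1}{z{\left(-109,T \right)} - 31442} = \frac{1}{-57 - 31442} = \frac{1}{-31499} = - \frac{1}{31499}$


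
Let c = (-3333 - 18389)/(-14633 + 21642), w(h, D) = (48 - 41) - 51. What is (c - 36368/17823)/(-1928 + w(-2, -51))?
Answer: 321027259/123172507302 ≈ 0.0026063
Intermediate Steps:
w(h, D) = -44 (w(h, D) = 7 - 51 = -44)
c = -21722/7009 ≈ -3.0992
(c - 36368/17823)/(-1928 + w(-2, -51)) = (-21722/7009 - 36368/17823)/(-1928 - 44) = (-21722/7009 - 36368*1/17823)/(-1972) = (-21722/7009 - 36368/17823)*(-1/1972) = -642054518/124921407*(-1/1972) = 321027259/123172507302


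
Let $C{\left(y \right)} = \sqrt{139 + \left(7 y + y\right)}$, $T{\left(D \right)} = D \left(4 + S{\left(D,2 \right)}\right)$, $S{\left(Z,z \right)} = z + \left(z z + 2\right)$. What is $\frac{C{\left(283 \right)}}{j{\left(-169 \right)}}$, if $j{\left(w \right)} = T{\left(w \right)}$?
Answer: $- \frac{\sqrt{267}}{676} \approx -0.024172$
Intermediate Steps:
$S{\left(Z,z \right)} = 2 + z + z^{2}$ ($S{\left(Z,z \right)} = z + \left(z^{2} + 2\right) = z + \left(2 + z^{2}\right) = 2 + z + z^{2}$)
$T{\left(D \right)} = 12 D$ ($T{\left(D \right)} = D \left(4 + \left(2 + 2 + 2^{2}\right)\right) = D \left(4 + \left(2 + 2 + 4\right)\right) = D \left(4 + 8\right) = D 12 = 12 D$)
$j{\left(w \right)} = 12 w$
$C{\left(y \right)} = \sqrt{139 + 8 y}$
$\frac{C{\left(283 \right)}}{j{\left(-169 \right)}} = \frac{\sqrt{139 + 8 \cdot 283}}{12 \left(-169\right)} = \frac{\sqrt{139 + 2264}}{-2028} = \sqrt{2403} \left(- \frac{1}{2028}\right) = 3 \sqrt{267} \left(- \frac{1}{2028}\right) = - \frac{\sqrt{267}}{676}$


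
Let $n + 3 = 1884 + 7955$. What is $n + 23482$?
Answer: $33318$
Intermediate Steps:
$n = 9836$ ($n = -3 + \left(1884 + 7955\right) = -3 + 9839 = 9836$)
$n + 23482 = 9836 + 23482 = 33318$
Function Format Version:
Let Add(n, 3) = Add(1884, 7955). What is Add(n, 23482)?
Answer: 33318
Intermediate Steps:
n = 9836 (n = Add(-3, Add(1884, 7955)) = Add(-3, 9839) = 9836)
Add(n, 23482) = Add(9836, 23482) = 33318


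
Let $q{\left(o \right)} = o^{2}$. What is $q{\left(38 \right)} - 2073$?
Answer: $-629$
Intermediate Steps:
$q{\left(38 \right)} - 2073 = 38^{2} - 2073 = 1444 - 2073 = -629$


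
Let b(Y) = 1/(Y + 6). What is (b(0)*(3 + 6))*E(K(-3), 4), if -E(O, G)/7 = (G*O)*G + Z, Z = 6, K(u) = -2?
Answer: 273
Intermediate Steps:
b(Y) = 1/(6 + Y)
E(O, G) = -42 - 7*O*G² (E(O, G) = -7*((G*O)*G + 6) = -7*(O*G² + 6) = -7*(6 + O*G²) = -42 - 7*O*G²)
(b(0)*(3 + 6))*E(K(-3), 4) = ((3 + 6)/(6 + 0))*(-42 - 7*(-2)*4²) = (9/6)*(-42 - 7*(-2)*16) = ((⅙)*9)*(-42 + 224) = (3/2)*182 = 273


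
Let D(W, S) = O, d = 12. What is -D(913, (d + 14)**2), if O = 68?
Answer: -68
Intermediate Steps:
D(W, S) = 68
-D(913, (d + 14)**2) = -1*68 = -68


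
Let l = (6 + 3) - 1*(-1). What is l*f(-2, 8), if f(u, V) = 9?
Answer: 90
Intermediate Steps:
l = 10 (l = 9 + 1 = 10)
l*f(-2, 8) = 10*9 = 90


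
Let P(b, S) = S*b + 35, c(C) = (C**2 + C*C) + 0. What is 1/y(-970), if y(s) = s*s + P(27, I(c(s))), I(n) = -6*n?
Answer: -1/303910665 ≈ -3.2904e-9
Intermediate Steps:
c(C) = 2*C**2 (c(C) = (C**2 + C**2) + 0 = 2*C**2 + 0 = 2*C**2)
P(b, S) = 35 + S*b
y(s) = 35 - 323*s**2 (y(s) = s*s + (35 - 12*s**2*27) = s**2 + (35 - 12*s**2*27) = s**2 + (35 - 324*s**2) = 35 - 323*s**2)
1/y(-970) = 1/(35 - 323*(-970)**2) = 1/(35 - 323*940900) = 1/(35 - 303910700) = 1/(-303910665) = -1/303910665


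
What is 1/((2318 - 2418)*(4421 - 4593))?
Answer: 1/17200 ≈ 5.8140e-5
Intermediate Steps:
1/((2318 - 2418)*(4421 - 4593)) = 1/(-100*(-172)) = 1/17200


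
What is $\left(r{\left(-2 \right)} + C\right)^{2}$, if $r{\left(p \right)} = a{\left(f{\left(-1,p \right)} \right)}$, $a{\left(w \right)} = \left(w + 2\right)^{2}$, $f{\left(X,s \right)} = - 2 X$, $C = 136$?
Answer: $23104$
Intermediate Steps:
$a{\left(w \right)} = \left(2 + w\right)^{2}$
$r{\left(p \right)} = 16$ ($r{\left(p \right)} = \left(2 - -2\right)^{2} = \left(2 + 2\right)^{2} = 4^{2} = 16$)
$\left(r{\left(-2 \right)} + C\right)^{2} = \left(16 + 136\right)^{2} = 152^{2} = 23104$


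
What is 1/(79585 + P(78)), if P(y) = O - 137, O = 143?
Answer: 1/79591 ≈ 1.2564e-5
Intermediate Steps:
P(y) = 6 (P(y) = 143 - 137 = 6)
1/(79585 + P(78)) = 1/(79585 + 6) = 1/79591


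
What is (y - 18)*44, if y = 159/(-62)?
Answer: -28050/31 ≈ -904.84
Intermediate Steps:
y = -159/62 (y = 159*(-1/62) = -159/62 ≈ -2.5645)
(y - 18)*44 = (-159/62 - 18)*44 = -1275/62*44 = -28050/31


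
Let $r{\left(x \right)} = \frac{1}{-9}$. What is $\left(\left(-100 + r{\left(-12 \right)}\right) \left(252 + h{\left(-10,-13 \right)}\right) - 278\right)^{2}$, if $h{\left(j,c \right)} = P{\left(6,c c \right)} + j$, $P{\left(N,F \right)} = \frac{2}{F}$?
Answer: $\frac{1389331544492644}{2313441} \approx 6.0055 \cdot 10^{8}$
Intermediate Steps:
$r{\left(x \right)} = - \frac{1}{9}$
$h{\left(j,c \right)} = j + \frac{2}{c^{2}}$ ($h{\left(j,c \right)} = \frac{2}{c c} + j = \frac{2}{c^{2}} + j = j + \frac{2}{c^{2}}$)
$\left(\left(-100 + r{\left(-12 \right)}\right) \left(252 + h{\left(-10,-13 \right)}\right) - 278\right)^{2} = \left(\left(-100 - \frac{1}{9}\right) \left(252 - \left(10 - \frac{2}{169}\right)\right) - 278\right)^{2} = \left(- \frac{901 \left(252 + \left(-10 + 2 \cdot \frac{1}{169}\right)\right)}{9} - 278\right)^{2} = \left(- \frac{901 \left(252 + \left(-10 + \frac{2}{169}\right)\right)}{9} - 278\right)^{2} = \left(- \frac{901 \left(252 - \frac{1688}{169}\right)}{9} - 278\right)^{2} = \left(\left(- \frac{901}{9}\right) \frac{40900}{169} - 278\right)^{2} = \left(- \frac{36850900}{1521} - 278\right)^{2} = \left(- \frac{37273738}{1521}\right)^{2} = \frac{1389331544492644}{2313441}$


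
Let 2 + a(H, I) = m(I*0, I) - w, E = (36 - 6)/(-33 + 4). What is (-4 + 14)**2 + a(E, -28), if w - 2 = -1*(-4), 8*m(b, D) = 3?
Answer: 739/8 ≈ 92.375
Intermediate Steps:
m(b, D) = 3/8 (m(b, D) = (1/8)*3 = 3/8)
w = 6 (w = 2 - 1*(-4) = 2 + 4 = 6)
E = -30/29 (E = 30/(-29) = 30*(-1/29) = -30/29 ≈ -1.0345)
a(H, I) = -61/8 (a(H, I) = -2 + (3/8 - 1*6) = -2 + (3/8 - 6) = -2 - 45/8 = -61/8)
(-4 + 14)**2 + a(E, -28) = (-4 + 14)**2 - 61/8 = 10**2 - 61/8 = 100 - 61/8 = 739/8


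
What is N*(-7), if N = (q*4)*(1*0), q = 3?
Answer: 0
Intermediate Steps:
N = 0 (N = (3*4)*(1*0) = 12*0 = 0)
N*(-7) = 0*(-7) = 0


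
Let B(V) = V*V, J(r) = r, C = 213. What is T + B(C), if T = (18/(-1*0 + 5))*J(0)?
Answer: 45369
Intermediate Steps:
T = 0 (T = (18/(-1*0 + 5))*0 = (18/(0 + 5))*0 = (18/5)*0 = 0)
B(V) = V²
T + B(C) = 0 + 213² = 0 + 45369 = 45369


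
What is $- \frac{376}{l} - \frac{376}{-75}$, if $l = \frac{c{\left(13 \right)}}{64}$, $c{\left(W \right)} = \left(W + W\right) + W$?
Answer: $- \frac{198904}{325} \approx -612.01$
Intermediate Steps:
$c{\left(W \right)} = 3 W$ ($c{\left(W \right)} = 2 W + W = 3 W$)
$l = \frac{39}{64}$ ($l = \frac{3 \cdot 13}{64} = 39 \cdot \frac{1}{64} = \frac{39}{64} \approx 0.60938$)
$- \frac{376}{l} - \frac{376}{-75} = - \frac{376}{\frac{39}{64}} - \frac{376}{-75} = \left(-376\right) \frac{64}{39} - - \frac{376}{75} = - \frac{24064}{39} + \frac{376}{75} = - \frac{198904}{325}$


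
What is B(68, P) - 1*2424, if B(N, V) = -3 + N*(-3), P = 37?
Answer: -2631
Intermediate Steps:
B(N, V) = -3 - 3*N
B(68, P) - 1*2424 = (-3 - 3*68) - 1*2424 = (-3 - 204) - 2424 = -207 - 2424 = -2631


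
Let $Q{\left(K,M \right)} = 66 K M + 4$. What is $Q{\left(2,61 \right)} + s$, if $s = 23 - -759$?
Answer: $8838$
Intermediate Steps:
$Q{\left(K,M \right)} = 4 + 66 K M$ ($Q{\left(K,M \right)} = 66 K M + 4 = 4 + 66 K M$)
$s = 782$ ($s = 23 + 759 = 782$)
$Q{\left(2,61 \right)} + s = \left(4 + 66 \cdot 2 \cdot 61\right) + 782 = \left(4 + 8052\right) + 782 = 8056 + 782 = 8838$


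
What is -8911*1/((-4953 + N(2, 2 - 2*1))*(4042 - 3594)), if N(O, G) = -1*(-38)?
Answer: 1273/314560 ≈ 0.0040469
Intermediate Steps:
N(O, G) = 38
-8911*1/((-4953 + N(2, 2 - 2*1))*(4042 - 3594)) = -8911*1/((-4953 + 38)*(4042 - 3594)) = -8911/(448*(-4915)) = -8911/(-2201920) = -8911*(-1/2201920) = 1273/314560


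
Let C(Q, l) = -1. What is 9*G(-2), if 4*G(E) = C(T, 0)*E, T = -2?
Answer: 9/2 ≈ 4.5000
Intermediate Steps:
G(E) = -E/4 (G(E) = (-E)/4 = -E/4)
9*G(-2) = 9*(-¼*(-2)) = 9*(½) = 9/2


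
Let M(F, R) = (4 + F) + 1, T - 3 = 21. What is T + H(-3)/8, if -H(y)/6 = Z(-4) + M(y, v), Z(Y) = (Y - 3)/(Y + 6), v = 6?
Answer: 201/8 ≈ 25.125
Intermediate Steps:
T = 24 (T = 3 + 21 = 24)
M(F, R) = 5 + F
Z(Y) = (-3 + Y)/(6 + Y)
H(y) = -9 - 6*y (H(y) = -6*((-3 - 4)/(6 - 4) + (5 + y)) = -6*(-7/2 + (5 + y)) = -6*(3/2 + y) = -9 - 6*y)
T + H(-3)/8 = 24 + (-9 - 6*(-3))/8 = 24 + (-9 + 18)*(⅛) = 24 + 9*(⅛) = 24 + 9/8 = 201/8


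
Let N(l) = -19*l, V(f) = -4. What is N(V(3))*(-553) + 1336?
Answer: -40692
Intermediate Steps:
N(V(3))*(-553) + 1336 = -19*(-4)*(-553) + 1336 = 76*(-553) + 1336 = -42028 + 1336 = -40692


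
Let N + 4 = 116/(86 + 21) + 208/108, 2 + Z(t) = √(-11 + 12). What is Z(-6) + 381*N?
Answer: -364183/963 ≈ -378.18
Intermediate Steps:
Z(t) = -1 (Z(t) = -2 + √(-11 + 12) = -2 + √1 = -2 + 1 = -1)
N = -2860/2889 (N = -4 + (116/(86 + 21) + 208/108) = -4 + (116/107 + 208*(1/108)) = -4 + (116*(1/107) + 52/27) = -4 + (116/107 + 52/27) = -4 + 8696/2889 = -2860/2889 ≈ -0.98996)
Z(-6) + 381*N = -1 + 381*(-2860/2889) = -1 - 363220/963 = -364183/963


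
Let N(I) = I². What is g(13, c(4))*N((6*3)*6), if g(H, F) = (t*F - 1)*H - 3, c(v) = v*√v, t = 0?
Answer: -186624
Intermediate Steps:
c(v) = v^(3/2)
g(H, F) = -3 - H (g(H, F) = (0*F - 1)*H - 3 = (0 - 1)*H - 3 = -H - 3 = -3 - H)
g(13, c(4))*N((6*3)*6) = (-3 - 1*13)*((6*3)*6)² = (-3 - 13)*(18*6)² = -16*108² = -16*11664 = -186624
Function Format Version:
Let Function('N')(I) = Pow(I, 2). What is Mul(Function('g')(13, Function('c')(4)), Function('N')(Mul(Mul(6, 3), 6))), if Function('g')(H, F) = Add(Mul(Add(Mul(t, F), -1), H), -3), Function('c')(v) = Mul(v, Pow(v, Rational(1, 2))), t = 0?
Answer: -186624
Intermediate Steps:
Function('c')(v) = Pow(v, Rational(3, 2))
Function('g')(H, F) = Add(-3, Mul(-1, H)) (Function('g')(H, F) = Add(Mul(Add(Mul(0, F), -1), H), -3) = Add(Mul(Add(0, -1), H), -3) = Add(Mul(-1, H), -3) = Add(-3, Mul(-1, H)))
Mul(Function('g')(13, Function('c')(4)), Function('N')(Mul(Mul(6, 3), 6))) = Mul(Add(-3, Mul(-1, 13)), Pow(Mul(Mul(6, 3), 6), 2)) = Mul(Add(-3, -13), Pow(Mul(18, 6), 2)) = Mul(-16, Pow(108, 2)) = Mul(-16, 11664) = -186624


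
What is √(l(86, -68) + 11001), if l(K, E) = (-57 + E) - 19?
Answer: √10857 ≈ 104.20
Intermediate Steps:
l(K, E) = -76 + E
√(l(86, -68) + 11001) = √((-76 - 68) + 11001) = √(-144 + 11001) = √10857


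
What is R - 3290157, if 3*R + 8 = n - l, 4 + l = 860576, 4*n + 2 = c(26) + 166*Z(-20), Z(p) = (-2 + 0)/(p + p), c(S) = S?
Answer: -429241717/120 ≈ -3.5770e+6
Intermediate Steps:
Z(p) = -1/p (Z(p) = -2*1/(2*p) = -1/p)
n = 323/40 (n = -1/2 + (26 + 166*(-1/(-20)))/4 = -1/2 + (26 + 166*(-1*(-1/20)))/4 = -1/2 + (26 + 166*(1/20))/4 = -1/2 + (26 + 83/10)/4 = -1/2 + (1/4)*(343/10) = -1/2 + 343/40 = 323/40 ≈ 8.0750)
l = 860572 (l = -4 + 860576 = 860572)
R = -34422877/120 (R = -8/3 + (323/40 - 1*860572)/3 = -8/3 + (323/40 - 860572)/3 = -8/3 + (1/3)*(-34422557/40) = -8/3 - 34422557/120 = -34422877/120 ≈ -2.8686e+5)
R - 3290157 = -34422877/120 - 3290157 = -429241717/120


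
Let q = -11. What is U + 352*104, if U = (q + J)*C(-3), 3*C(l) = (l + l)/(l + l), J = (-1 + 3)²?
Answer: 109817/3 ≈ 36606.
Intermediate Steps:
J = 4 (J = 2² = 4)
C(l) = ⅓ (C(l) = ((l + l)/(l + l))/3 = ((2*l)/((2*l)))/3 = ((2*l)*(1/(2*l)))/3 = (⅓)*1 = ⅓)
U = -7/3 (U = (-11 + 4)*(⅓) = -7*⅓ = -7/3 ≈ -2.3333)
U + 352*104 = -7/3 + 352*104 = -7/3 + 36608 = 109817/3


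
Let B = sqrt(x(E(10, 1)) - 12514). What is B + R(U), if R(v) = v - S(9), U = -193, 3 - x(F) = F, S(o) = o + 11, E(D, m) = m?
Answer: -213 + 4*I*sqrt(782) ≈ -213.0 + 111.86*I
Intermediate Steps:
S(o) = 11 + o
x(F) = 3 - F
B = 4*I*sqrt(782) (B = sqrt((3 - 1*1) - 12514) = sqrt((3 - 1) - 12514) = sqrt(2 - 12514) = sqrt(-12512) = 4*I*sqrt(782) ≈ 111.86*I)
R(v) = -20 + v (R(v) = v - (11 + 9) = v - 1*20 = v - 20 = -20 + v)
B + R(U) = 4*I*sqrt(782) + (-20 - 193) = 4*I*sqrt(782) - 213 = -213 + 4*I*sqrt(782)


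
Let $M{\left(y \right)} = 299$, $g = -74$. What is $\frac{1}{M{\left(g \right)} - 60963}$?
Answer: $- \frac{1}{60664} \approx -1.6484 \cdot 10^{-5}$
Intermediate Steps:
$\frac{1}{M{\left(g \right)} - 60963} = \frac{1}{299 - 60963} = \frac{1}{-60664} = - \frac{1}{60664}$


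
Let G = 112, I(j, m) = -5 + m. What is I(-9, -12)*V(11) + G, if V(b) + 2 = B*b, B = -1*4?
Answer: 894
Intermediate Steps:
B = -4
V(b) = -2 - 4*b
I(-9, -12)*V(11) + G = (-5 - 12)*(-2 - 4*11) + 112 = -17*(-2 - 44) + 112 = -17*(-46) + 112 = 782 + 112 = 894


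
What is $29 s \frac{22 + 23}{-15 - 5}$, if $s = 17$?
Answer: $- \frac{4437}{4} \approx -1109.3$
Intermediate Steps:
$29 s \frac{22 + 23}{-15 - 5} = 29 \cdot 17 \frac{22 + 23}{-15 - 5} = 493 \frac{45}{-20} = 493 \cdot 45 \left(- \frac{1}{20}\right) = 493 \left(- \frac{9}{4}\right) = - \frac{4437}{4}$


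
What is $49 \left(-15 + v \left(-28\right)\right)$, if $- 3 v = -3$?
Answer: $-2107$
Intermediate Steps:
$v = 1$ ($v = \left(- \frac{1}{3}\right) \left(-3\right) = 1$)
$49 \left(-15 + v \left(-28\right)\right) = 49 \left(-15 + 1 \left(-28\right)\right) = 49 \left(-15 - 28\right) = 49 \left(-43\right) = -2107$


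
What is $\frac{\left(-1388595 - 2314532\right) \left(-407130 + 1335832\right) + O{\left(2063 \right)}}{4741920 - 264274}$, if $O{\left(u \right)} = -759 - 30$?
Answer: $- \frac{3439101451943}{4477646} \approx -7.6806 \cdot 10^{5}$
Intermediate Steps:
$O{\left(u \right)} = -789$
$\frac{\left(-1388595 - 2314532\right) \left(-407130 + 1335832\right) + O{\left(2063 \right)}}{4741920 - 264274} = \frac{\left(-1388595 - 2314532\right) \left(-407130 + 1335832\right) - 789}{4741920 - 264274} = \frac{\left(-3703127\right) 928702 - 789}{4477646} = \left(-3439101451154 - 789\right) \frac{1}{4477646} = \left(-3439101451943\right) \frac{1}{4477646} = - \frac{3439101451943}{4477646}$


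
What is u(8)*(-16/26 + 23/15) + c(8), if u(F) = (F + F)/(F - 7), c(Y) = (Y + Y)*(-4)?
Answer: -9616/195 ≈ -49.313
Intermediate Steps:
c(Y) = -8*Y (c(Y) = (2*Y)*(-4) = -8*Y)
u(F) = 2*F/(-7 + F) (u(F) = (2*F)/(-7 + F) = 2*F/(-7 + F))
u(8)*(-16/26 + 23/15) + c(8) = (2*8/(-7 + 8))*(-16/26 + 23/15) - 8*8 = (2*8/1)*(-16*1/26 + 23*(1/15)) - 64 = (2*8*1)*(-8/13 + 23/15) - 64 = 16*(179/195) - 64 = 2864/195 - 64 = -9616/195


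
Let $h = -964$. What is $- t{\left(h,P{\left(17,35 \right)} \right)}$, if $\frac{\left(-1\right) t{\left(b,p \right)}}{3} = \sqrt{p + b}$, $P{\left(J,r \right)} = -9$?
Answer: $3 i \sqrt{973} \approx 93.579 i$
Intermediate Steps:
$t{\left(b,p \right)} = - 3 \sqrt{b + p}$ ($t{\left(b,p \right)} = - 3 \sqrt{p + b} = - 3 \sqrt{b + p}$)
$- t{\left(h,P{\left(17,35 \right)} \right)} = - \left(-3\right) \sqrt{-964 - 9} = - \left(-3\right) \sqrt{-973} = - \left(-3\right) i \sqrt{973} = 3 i \sqrt{973}$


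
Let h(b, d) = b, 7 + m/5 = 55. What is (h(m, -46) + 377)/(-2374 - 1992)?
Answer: -617/4366 ≈ -0.14132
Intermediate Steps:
m = 240 (m = -35 + 5*55 = -35 + 275 = 240)
(h(m, -46) + 377)/(-2374 - 1992) = (240 + 377)/(-2374 - 1992) = 617/(-4366) = 617*(-1/4366) = -617/4366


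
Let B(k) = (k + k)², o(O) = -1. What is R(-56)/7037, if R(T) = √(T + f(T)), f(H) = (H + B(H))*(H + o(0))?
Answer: 56*I*√227/7037 ≈ 0.1199*I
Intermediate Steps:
B(k) = 4*k² (B(k) = (2*k)² = 4*k²)
f(H) = (-1 + H)*(H + 4*H²) (f(H) = (H + 4*H²)*(H - 1) = (H + 4*H²)*(-1 + H) = (-1 + H)*(H + 4*H²))
R(T) = √(T + T*(-1 - 3*T + 4*T²))
R(-56)/7037 = √((-56)²*(-3 + 4*(-56)))/7037 = √(3136*(-3 - 224))*(1/7037) = √(3136*(-227))*(1/7037) = √(-711872)*(1/7037) = (56*I*√227)*(1/7037) = 56*I*√227/7037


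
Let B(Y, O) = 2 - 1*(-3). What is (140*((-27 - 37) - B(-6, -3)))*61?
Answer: -589260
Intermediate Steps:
B(Y, O) = 5 (B(Y, O) = 2 + 3 = 5)
(140*((-27 - 37) - B(-6, -3)))*61 = (140*((-27 - 37) - 1*5))*61 = (140*(-64 - 5))*61 = (140*(-69))*61 = -9660*61 = -589260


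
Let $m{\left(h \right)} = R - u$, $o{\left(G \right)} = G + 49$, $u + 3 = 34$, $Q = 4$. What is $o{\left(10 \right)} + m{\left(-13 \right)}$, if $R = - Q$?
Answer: $24$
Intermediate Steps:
$u = 31$ ($u = -3 + 34 = 31$)
$R = -4$ ($R = \left(-1\right) 4 = -4$)
$o{\left(G \right)} = 49 + G$
$m{\left(h \right)} = -35$ ($m{\left(h \right)} = -4 - 31 = -35$)
$o{\left(10 \right)} + m{\left(-13 \right)} = \left(49 + 10\right) - 35 = 59 - 35 = 24$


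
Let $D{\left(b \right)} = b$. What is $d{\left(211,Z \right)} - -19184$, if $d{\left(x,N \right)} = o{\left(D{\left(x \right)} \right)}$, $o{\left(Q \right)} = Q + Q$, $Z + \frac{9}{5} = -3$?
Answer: $19606$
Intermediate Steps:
$Z = - \frac{24}{5}$ ($Z = - \frac{9}{5} - 3 = - \frac{24}{5} \approx -4.8$)
$o{\left(Q \right)} = 2 Q$
$d{\left(x,N \right)} = 2 x$
$d{\left(211,Z \right)} - -19184 = 2 \cdot 211 - -19184 = 422 + 19184 = 19606$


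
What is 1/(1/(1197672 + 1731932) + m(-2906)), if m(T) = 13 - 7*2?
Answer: -2929604/2929603 ≈ -1.0000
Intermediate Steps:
m(T) = -1 (m(T) = 13 - 14 = -1)
1/(1/(1197672 + 1731932) + m(-2906)) = 1/(1/(1197672 + 1731932) - 1) = 1/(1/2929604 - 1) = 1/(-2929603/2929604) = -2929604/2929603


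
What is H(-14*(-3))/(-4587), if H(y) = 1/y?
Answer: -1/192654 ≈ -5.1907e-6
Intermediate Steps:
H(-14*(-3))/(-4587) = 1/(-14*(-3)*(-4587)) = -1/4587/42 = (1/42)*(-1/4587) = -1/192654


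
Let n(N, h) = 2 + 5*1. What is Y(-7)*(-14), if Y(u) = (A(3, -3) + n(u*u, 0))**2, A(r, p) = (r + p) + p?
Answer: -224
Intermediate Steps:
n(N, h) = 7 (n(N, h) = 2 + 5 = 7)
A(r, p) = r + 2*p (A(r, p) = (p + r) + p = r + 2*p)
Y(u) = 16 (Y(u) = ((3 + 2*(-3)) + 7)**2 = ((3 - 6) + 7)**2 = (-3 + 7)**2 = 4**2 = 16)
Y(-7)*(-14) = 16*(-14) = -224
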